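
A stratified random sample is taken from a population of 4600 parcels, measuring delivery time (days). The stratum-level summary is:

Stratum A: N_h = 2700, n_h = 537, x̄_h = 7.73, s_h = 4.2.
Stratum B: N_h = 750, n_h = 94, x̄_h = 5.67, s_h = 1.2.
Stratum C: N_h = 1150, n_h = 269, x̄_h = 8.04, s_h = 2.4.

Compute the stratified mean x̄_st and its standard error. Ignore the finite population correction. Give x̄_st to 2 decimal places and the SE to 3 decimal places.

x̄_st = Σ W_h x̄_h = (2700·7.73 + 750·5.67 + 1150·8.04)/4600 = 7.47163
V̂(x̄_st) = Σ W_h² s_h²/n_h, with W_h = N_h/N and N = 4600:
  stratum A: (2700/4600)²·4.2²/537 = 0.0113171
  stratum B: (750/4600)²·1.2²/94 = 0.000407232
  stratum C: (1150/4600)²·2.4²/269 = 0.00133829
V̂(x̄_st) = 0.0130626
SE(x̄_st) = √0.0130626 = 0.114292

x̄_st ≈ 7.47, SE ≈ 0.114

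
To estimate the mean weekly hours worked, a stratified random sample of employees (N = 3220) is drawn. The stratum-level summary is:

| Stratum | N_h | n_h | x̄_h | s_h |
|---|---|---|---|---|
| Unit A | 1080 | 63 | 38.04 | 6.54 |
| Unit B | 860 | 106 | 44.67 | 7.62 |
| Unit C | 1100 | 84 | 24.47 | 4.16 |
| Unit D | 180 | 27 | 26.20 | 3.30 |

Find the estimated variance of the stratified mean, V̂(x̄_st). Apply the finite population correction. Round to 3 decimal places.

V̂(x̄_st) = Σ W_h² (1 − n_h/N_h) s_h²/n_h, with W_h = N_h/N and N = 3220:
  stratum Unit A: (1080/3220)²·(1 − 63/1080)·6.54²/63 = 0.0719197
  stratum Unit B: (860/3220)²·(1 − 106/860)·7.62²/106 = 0.034258
  stratum Unit C: (1100/3220)²·(1 − 84/1100)·4.16²/84 = 0.0222066
  stratum Unit D: (180/3220)²·(1 − 27/180)·3.30²/27 = 0.00107131
V̂(x̄_st) = 0.129456

V̂(x̄_st) ≈ 0.129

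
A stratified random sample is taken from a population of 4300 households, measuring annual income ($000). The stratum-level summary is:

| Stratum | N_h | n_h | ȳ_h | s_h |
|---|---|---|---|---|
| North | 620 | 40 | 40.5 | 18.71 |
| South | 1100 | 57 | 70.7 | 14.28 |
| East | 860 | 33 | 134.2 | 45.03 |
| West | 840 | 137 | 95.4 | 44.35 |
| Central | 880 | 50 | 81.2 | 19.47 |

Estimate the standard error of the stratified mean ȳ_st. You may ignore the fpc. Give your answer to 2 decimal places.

V̂(ȳ_st) = Σ W_h² s_h²/n_h, with W_h = N_h/N and N = 4300:
  stratum North: (620/4300)²·18.71²/40 = 0.181942
  stratum South: (1100/4300)²·14.28²/57 = 0.234115
  stratum East: (860/4300)²·45.03²/33 = 2.45782
  stratum West: (840/4300)²·44.35²/137 = 0.547884
  stratum Central: (880/4300)²·19.47²/50 = 0.317534
V̂(ȳ_st) = 3.73929
SE(ȳ_st) = √3.73929 = 1.93373

SE(ȳ_st) ≈ 1.93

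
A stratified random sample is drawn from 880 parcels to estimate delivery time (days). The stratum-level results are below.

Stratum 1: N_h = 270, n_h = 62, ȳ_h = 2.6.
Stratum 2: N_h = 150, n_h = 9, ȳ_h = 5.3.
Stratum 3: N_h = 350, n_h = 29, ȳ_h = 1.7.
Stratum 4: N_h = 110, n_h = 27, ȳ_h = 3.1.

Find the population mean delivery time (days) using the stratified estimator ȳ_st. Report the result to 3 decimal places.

N = Σ N_h = 880. Stratum weights W_h = N_h/N.
ȳ_st = (270·2.6 + 150·5.3 + 350·1.7 + 110·3.1) / 880 = 2.76477

ȳ_st ≈ 2.765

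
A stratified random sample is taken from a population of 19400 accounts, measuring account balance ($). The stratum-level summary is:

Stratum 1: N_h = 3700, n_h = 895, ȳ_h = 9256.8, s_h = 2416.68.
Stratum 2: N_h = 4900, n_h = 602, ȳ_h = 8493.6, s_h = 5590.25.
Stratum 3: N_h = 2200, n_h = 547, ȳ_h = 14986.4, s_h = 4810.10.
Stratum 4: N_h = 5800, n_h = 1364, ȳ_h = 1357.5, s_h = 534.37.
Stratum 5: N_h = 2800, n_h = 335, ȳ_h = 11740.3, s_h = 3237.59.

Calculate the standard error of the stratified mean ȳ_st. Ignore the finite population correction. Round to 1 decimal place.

V̂(ȳ_st) = Σ W_h² s_h²/n_h, with W_h = N_h/N and N = 19400:
  stratum 1: (3700/19400)²·2416.68²/895 = 237.364
  stratum 2: (4900/19400)²·5590.25²/602 = 3311.73
  stratum 3: (2200/19400)²·4810.10²/547 = 543.955
  stratum 4: (5800/19400)²·534.37²/1364 = 18.7121
  stratum 5: (2800/19400)²·3237.59²/335 = 651.796
V̂(ȳ_st) = 4763.55
SE(ȳ_st) = √4763.55 = 69.0185

SE(ȳ_st) ≈ 69.0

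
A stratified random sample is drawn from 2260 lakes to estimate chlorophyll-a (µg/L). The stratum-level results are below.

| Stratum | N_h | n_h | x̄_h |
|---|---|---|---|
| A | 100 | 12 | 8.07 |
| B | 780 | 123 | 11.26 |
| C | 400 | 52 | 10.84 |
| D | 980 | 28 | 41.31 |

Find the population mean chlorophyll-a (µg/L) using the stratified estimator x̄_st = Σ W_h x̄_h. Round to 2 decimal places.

x̄_st ≈ 24.08

N = Σ N_h = 2260. Stratum weights W_h = N_h/N.
x̄_st = (100·8.07 + 780·11.26 + 400·10.84 + 980·41.31) / 2260 = 24.0750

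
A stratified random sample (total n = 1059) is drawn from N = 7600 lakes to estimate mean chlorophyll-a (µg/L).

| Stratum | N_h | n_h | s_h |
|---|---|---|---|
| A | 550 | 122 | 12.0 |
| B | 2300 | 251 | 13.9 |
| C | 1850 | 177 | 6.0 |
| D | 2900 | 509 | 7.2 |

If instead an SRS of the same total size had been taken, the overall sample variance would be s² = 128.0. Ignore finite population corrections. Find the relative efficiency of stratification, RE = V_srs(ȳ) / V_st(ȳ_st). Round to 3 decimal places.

V̂(ȳ_st) = Σ W_h² s_h²/n_h, with W_h = N_h/N and N = 7600:
  stratum A: (550/7600)²·12.0²/122 = 0.0061816
  stratum B: (2300/7600)²·13.9²/251 = 0.0704992
  stratum C: (1850/7600)²·6.0²/177 = 0.0120516
  stratum D: (2900/7600)²·7.2²/509 = 0.0148291
V_st = 0.103562
V_srs = s²/n = 128.0/1059 = 0.120869
Relative efficiency = V_srs / V_st = 0.120869/0.103562 = 1.1671

RE ≈ 1.167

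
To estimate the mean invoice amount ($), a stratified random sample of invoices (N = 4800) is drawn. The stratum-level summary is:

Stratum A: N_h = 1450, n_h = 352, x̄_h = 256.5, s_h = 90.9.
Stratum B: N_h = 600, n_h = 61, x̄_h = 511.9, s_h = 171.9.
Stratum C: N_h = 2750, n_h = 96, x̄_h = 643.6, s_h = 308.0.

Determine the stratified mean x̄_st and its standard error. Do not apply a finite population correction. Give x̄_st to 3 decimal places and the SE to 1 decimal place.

x̄_st ≈ 510.201, SE ≈ 18.3

x̄_st = Σ W_h x̄_h = (1450·256.5 + 600·511.9 + 2750·643.6)/4800 = 510.20104
V̂(x̄_st) = Σ W_h² s_h²/n_h, with W_h = N_h/N and N = 4800:
  stratum A: (1450/4800)²·90.9²/352 = 2.14209
  stratum B: (600/4800)²·171.9²/61 = 7.56906
  stratum C: (2750/4800)²·308.0²/96 = 324.349
V̂(x̄_st) = 334.061
SE(x̄_st) = √334.061 = 18.2773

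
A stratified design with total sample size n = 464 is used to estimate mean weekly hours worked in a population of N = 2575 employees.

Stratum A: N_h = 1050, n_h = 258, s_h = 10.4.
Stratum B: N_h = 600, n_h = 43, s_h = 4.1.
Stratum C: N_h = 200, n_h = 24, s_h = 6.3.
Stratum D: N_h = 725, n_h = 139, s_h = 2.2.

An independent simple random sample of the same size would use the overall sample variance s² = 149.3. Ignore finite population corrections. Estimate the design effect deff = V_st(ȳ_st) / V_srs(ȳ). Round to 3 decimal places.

V̂(ȳ_st) = Σ W_h² s_h²/n_h, with W_h = N_h/N and N = 2575:
  stratum A: (1050/2575)²·10.4²/258 = 0.0697062
  stratum B: (600/2575)²·4.1²/43 = 0.021225
  stratum C: (200/2575)²·6.3²/24 = 0.00997644
  stratum D: (725/2575)²·2.2²/139 = 0.00276027
V_st = 0.103668
V_srs = s²/n = 149.3/464 = 0.321767
deff = V_st / V_srs = 0.103668/0.321767 = 0.3222

deff ≈ 0.322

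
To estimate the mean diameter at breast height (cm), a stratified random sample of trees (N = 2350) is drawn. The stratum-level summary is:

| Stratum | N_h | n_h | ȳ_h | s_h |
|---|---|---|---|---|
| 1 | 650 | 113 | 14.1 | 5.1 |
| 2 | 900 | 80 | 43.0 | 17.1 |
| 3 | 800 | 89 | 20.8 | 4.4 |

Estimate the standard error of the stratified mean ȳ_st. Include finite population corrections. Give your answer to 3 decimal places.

SE(ȳ_st) ≈ 0.725

V̂(ȳ_st) = Σ W_h² (1 − n_h/N_h) s_h²/n_h, with W_h = N_h/N and N = 2350:
  stratum 1: (650/2350)²·(1 − 113/650)·5.1²/113 = 0.0145484
  stratum 2: (900/2350)²·(1 − 80/900)·17.1²/80 = 0.488453
  stratum 3: (800/2350)²·(1 − 89/800)·4.4²/89 = 0.0224047
V̂(ȳ_st) = 0.525406
SE(ȳ_st) = √0.525406 = 0.724849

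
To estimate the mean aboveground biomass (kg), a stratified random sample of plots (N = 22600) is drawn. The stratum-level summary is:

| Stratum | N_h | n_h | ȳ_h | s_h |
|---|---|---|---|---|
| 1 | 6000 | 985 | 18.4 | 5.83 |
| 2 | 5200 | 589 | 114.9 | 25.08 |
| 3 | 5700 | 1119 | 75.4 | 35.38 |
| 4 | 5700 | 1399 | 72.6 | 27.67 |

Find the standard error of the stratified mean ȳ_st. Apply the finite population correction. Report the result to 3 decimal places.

V̂(ȳ_st) = Σ W_h² (1 − n_h/N_h) s_h²/n_h, with W_h = N_h/N and N = 22600:
  stratum 1: (6000/22600)²·(1 − 985/6000)·5.83²/985 = 0.00203285
  stratum 2: (5200/22600)²·(1 − 589/5200)·25.08²/589 = 0.0501327
  stratum 3: (5700/22600)²·(1 − 1119/5700)·35.38²/1119 = 0.0571879
  stratum 4: (5700/22600)²·(1 − 1399/5700)·27.67²/1399 = 0.0262681
V̂(ȳ_st) = 0.135622
SE(ȳ_st) = √0.135622 = 0.368268

SE(ȳ_st) ≈ 0.368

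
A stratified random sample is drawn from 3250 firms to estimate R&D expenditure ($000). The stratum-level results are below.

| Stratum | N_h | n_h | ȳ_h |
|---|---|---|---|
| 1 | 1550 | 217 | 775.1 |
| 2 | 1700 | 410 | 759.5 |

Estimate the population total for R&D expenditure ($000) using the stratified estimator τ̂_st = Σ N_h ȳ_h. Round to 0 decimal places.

τ̂_st = Σ N_h ȳ_h = 1550·775.1 + 1700·759.5 = 2492555

τ̂_st ≈ 2492555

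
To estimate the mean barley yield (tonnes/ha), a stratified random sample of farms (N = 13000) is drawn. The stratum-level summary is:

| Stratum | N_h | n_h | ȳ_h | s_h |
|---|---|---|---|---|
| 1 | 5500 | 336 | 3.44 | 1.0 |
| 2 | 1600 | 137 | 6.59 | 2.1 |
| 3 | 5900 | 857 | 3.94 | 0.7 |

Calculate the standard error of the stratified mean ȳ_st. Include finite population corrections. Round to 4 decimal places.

SE(ȳ_st) ≈ 0.0324

V̂(ȳ_st) = Σ W_h² (1 − n_h/N_h) s_h²/n_h, with W_h = N_h/N and N = 13000:
  stratum 1: (5500/13000)²·(1 − 336/5500)·1.0²/336 = 0.000500176
  stratum 2: (1600/13000)²·(1 − 137/1600)·2.1²/137 = 0.000445857
  stratum 3: (5900/13000)²·(1 − 857/5900)·0.7²/857 = 0.000100663
V̂(ȳ_st) = 0.0010467
SE(ȳ_st) = √0.0010467 = 0.0323527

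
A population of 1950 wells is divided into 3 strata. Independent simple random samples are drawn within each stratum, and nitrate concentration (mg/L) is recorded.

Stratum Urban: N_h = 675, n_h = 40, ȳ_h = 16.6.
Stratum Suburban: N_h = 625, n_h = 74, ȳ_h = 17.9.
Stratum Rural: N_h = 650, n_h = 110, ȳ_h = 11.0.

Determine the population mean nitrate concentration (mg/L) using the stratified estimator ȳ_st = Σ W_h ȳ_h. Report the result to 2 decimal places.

N = Σ N_h = 1950. Stratum weights W_h = N_h/N.
ȳ_st = (675·16.6 + 625·17.9 + 650·11.0) / 1950 = 15.1500

ȳ_st ≈ 15.15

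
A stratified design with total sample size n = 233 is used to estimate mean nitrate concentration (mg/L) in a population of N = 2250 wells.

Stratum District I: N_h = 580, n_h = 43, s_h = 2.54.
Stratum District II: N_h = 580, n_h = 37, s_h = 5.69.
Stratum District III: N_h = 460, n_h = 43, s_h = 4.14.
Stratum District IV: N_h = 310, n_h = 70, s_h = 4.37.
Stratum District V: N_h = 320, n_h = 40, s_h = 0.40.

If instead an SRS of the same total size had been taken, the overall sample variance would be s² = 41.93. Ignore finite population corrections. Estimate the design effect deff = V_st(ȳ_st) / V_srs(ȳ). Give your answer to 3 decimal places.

V̂(ȳ_st) = Σ W_h² s_h²/n_h, with W_h = N_h/N and N = 2250:
  stratum District I: (580/2250)²·2.54²/43 = 0.00996988
  stratum District II: (580/2250)²·5.69²/37 = 0.0581452
  stratum District III: (460/2250)²·4.14²/43 = 0.0166603
  stratum District IV: (310/2250)²·4.37²/70 = 0.00517873
  stratum District V: (320/2250)²·0.40²/40 = 8.09086e-05
V_st = 0.090035
V_srs = s²/n = 41.93/233 = 0.179957
deff = V_st / V_srs = 0.090035/0.179957 = 0.5003

deff ≈ 0.500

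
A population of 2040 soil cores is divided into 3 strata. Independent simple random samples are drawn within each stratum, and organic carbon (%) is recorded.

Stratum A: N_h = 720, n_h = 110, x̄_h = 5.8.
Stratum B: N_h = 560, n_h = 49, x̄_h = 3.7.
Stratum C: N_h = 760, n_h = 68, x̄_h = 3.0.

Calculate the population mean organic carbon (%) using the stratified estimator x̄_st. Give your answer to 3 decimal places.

N = Σ N_h = 2040. Stratum weights W_h = N_h/N.
x̄_st = (720·5.8 + 560·3.7 + 760·3.0) / 2040 = 4.18039

x̄_st ≈ 4.180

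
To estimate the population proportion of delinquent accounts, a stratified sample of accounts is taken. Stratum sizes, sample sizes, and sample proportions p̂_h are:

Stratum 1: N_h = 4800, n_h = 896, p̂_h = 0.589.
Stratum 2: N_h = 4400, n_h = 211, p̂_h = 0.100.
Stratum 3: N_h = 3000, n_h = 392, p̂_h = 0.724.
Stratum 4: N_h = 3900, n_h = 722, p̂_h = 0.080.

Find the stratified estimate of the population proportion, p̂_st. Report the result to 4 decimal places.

N = 16100; stratum weights W_h = N_h/N.
p̂_st = Σ W_h p̂_h = (4800·0.589 + 4400·0.100 + 3000·0.724 + 3900·0.080)/16100 = 0.35722

p̂_st ≈ 0.3572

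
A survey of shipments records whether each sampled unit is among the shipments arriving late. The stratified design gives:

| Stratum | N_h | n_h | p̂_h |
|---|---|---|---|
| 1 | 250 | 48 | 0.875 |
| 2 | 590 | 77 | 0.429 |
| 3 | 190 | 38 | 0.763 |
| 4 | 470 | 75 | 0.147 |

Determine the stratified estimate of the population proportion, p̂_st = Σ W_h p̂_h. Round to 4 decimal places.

N = 1500; stratum weights W_h = N_h/N.
p̂_st = Σ W_h p̂_h = (250·0.875 + 590·0.429 + 190·0.763 + 470·0.147)/1500 = 0.45728

p̂_st ≈ 0.4573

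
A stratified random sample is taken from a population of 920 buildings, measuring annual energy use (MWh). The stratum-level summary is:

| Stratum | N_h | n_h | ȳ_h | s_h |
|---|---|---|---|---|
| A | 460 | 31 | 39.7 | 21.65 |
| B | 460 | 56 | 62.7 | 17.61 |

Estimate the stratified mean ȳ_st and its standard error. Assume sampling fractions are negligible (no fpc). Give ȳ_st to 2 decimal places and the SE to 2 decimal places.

ȳ_st ≈ 51.20, SE ≈ 2.27

ȳ_st = Σ W_h ȳ_h = (460·39.7 + 460·62.7)/920 = 51.20000
V̂(ȳ_st) = Σ W_h² s_h²/n_h, with W_h = N_h/N and N = 920:
  stratum A: (460/920)²·21.65²/31 = 3.78002
  stratum B: (460/920)²·17.61²/56 = 1.38443
V̂(ȳ_st) = 5.16445
SE(ȳ_st) = √5.16445 = 2.27254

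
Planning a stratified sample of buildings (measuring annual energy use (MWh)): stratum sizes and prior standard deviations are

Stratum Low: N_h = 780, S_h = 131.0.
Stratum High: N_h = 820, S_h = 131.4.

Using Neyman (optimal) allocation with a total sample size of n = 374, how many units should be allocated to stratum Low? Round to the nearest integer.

Neyman allocation: n_h = n · N_h S_h / Σ N_i S_i, with n = 374.
  stratum Low: N_h·S_h = 780·131.0 = 102180.00
  stratum High: N_h·S_h = 820·131.4 = 107748.00
Σ N_h S_h = 209928.00
n for stratum Low = 374·102180.00/209928.00 = 182.040 → 182

182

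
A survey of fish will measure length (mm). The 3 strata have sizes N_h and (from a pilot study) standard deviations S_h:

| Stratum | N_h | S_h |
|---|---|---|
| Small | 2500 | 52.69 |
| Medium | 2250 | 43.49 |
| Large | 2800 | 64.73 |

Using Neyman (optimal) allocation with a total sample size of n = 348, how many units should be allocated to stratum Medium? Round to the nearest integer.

Neyman allocation: n_h = n · N_h S_h / Σ N_i S_i, with n = 348.
  stratum Small: N_h·S_h = 2500·52.69 = 131725.00
  stratum Medium: N_h·S_h = 2250·43.49 = 97852.50
  stratum Large: N_h·S_h = 2800·64.73 = 181244.00
Σ N_h S_h = 410821.50
n for stratum Medium = 348·97852.50/410821.50 = 82.889 → 83

83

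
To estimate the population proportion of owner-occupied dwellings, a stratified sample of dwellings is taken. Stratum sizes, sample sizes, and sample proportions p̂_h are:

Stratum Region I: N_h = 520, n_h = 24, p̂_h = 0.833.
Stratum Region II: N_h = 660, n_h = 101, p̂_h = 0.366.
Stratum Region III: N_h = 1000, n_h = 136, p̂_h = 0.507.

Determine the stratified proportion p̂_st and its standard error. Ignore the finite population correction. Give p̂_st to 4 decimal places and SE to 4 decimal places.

p̂_st ≈ 0.5421, SE ≈ 0.0308

N = 2180; stratum weights W_h = N_h/N.
p̂_st = Σ W_h p̂_h = (520·0.833 + 660·0.366 + 1000·0.507)/2180 = 0.54207
V̂(p̂_st) = Σ W_h² p̂_h(1−p̂_h)/(n_h−1):
  stratum Region I: (520/2180)²·0.833·0.167/23 = 0.000344134
  stratum Region II: (660/2180)²·0.366·0.634/100 = 0.000212689
  stratum Region III: (1000/2180)²·0.507·0.493/135 = 0.00038959
V̂(p̂_st) = 0.000946413; SE = √V̂ = 0.0307638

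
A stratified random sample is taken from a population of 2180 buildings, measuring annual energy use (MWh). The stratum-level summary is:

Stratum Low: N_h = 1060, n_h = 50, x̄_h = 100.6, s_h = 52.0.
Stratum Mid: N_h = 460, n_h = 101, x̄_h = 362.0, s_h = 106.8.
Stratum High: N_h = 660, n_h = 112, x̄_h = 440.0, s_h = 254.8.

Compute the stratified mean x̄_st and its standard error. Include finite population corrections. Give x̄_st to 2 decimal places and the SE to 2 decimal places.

x̄_st = Σ W_h x̄_h = (1060·100.6 + 460·362.0 + 660·440.0)/2180 = 258.51193
V̂(x̄_st) = Σ W_h² (1 − n_h/N_h) s_h²/n_h, with W_h = N_h/N and N = 2180:
  stratum Low: (1060/2180)²·(1 − 50/1060)·52.0²/50 = 12.1829
  stratum Mid: (460/2180)²·(1 − 101/460)·106.8²/101 = 3.92428
  stratum High: (660/2180)²·(1 − 112/660)·254.8²/112 = 44.1156
V̂(x̄_st) = 60.2228
SE(x̄_st) = √60.2228 = 7.76034

x̄_st ≈ 258.51, SE ≈ 7.76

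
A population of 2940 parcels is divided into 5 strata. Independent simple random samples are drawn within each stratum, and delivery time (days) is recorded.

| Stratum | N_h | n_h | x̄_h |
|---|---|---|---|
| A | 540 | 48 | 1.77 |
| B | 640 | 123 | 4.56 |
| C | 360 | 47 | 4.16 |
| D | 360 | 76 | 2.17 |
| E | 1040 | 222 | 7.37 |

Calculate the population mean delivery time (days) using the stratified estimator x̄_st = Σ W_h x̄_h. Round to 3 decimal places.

x̄_st ≈ 4.700

N = Σ N_h = 2940. Stratum weights W_h = N_h/N.
x̄_st = (540·1.77 + 640·4.56 + 360·4.16 + 360·2.17 + 1040·7.37) / 2940 = 4.69993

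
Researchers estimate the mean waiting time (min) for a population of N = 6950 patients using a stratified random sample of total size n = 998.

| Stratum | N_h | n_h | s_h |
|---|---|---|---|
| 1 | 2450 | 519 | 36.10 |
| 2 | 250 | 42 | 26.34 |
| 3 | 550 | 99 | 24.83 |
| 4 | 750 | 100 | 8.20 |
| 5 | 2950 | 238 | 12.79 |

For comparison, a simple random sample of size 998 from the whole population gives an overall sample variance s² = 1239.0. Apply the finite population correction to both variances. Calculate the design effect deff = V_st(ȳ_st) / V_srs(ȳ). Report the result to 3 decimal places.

V̂(ȳ_st) = Σ W_h² (1 − n_h/N_h) s_h²/n_h, with W_h = N_h/N and N = 6950:
  stratum 1: (2450/6950)²·(1 − 519/2450)·36.10²/519 = 0.245938
  stratum 2: (250/6950)²·(1 − 42/250)·26.34²/42 = 0.0177834
  stratum 3: (550/6950)²·(1 − 99/550)·24.83²/99 = 0.0319807
  stratum 4: (750/6950)²·(1 − 100/750)·8.20²/100 = 0.00678629
  stratum 5: (2950/6950)²·(1 − 238/2950)·12.79²/238 = 0.113843
V_st = 0.416331
V_srs = (1 − 998/6950)·1239.0/998 = 1.06321
deff = V_st / V_srs = 0.416331/1.06321 = 0.3916

deff ≈ 0.392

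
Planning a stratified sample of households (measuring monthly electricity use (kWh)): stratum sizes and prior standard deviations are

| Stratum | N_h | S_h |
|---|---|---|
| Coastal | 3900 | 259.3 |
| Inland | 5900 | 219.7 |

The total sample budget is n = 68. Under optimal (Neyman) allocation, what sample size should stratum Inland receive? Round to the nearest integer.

Neyman allocation: n_h = n · N_h S_h / Σ N_i S_i, with n = 68.
  stratum Coastal: N_h·S_h = 3900·259.3 = 1011270.00
  stratum Inland: N_h·S_h = 5900·219.7 = 1296230.00
Σ N_h S_h = 2307500.00
n for stratum Inland = 68·1296230.00/2307500.00 = 38.199 → 38

38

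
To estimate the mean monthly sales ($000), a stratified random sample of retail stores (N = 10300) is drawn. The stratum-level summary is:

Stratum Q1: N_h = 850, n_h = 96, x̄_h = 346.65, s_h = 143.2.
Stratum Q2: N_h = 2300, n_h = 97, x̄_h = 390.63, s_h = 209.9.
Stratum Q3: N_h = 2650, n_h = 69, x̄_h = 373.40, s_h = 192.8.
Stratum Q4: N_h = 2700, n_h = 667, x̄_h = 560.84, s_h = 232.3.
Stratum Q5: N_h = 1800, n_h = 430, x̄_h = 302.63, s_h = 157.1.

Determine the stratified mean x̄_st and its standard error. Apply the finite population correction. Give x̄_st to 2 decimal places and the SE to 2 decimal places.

x̄_st = Σ W_h x̄_h = (850·346.65 + 2300·390.63 + 2650·373.40 + 2700·560.84 + 1800·302.63)/10300 = 411.80714
V̂(x̄_st) = Σ W_h² (1 − n_h/N_h) s_h²/n_h, with W_h = N_h/N and N = 10300:
  stratum Q1: (850/10300)²·(1 − 96/850)·143.2²/96 = 1.29042
  stratum Q2: (2300/10300)²·(1 − 97/2300)·209.9²/97 = 21.6931
  stratum Q3: (2650/10300)²·(1 − 69/2650)·192.8²/69 = 34.7316
  stratum Q4: (2700/10300)²·(1 − 667/2700)·232.3²/667 = 4.186
  stratum Q5: (1800/10300)²·(1 − 430/1800)·157.1²/430 = 1.33414
V̂(x̄_st) = 63.2352
SE(x̄_st) = √63.2352 = 7.95206

x̄_st ≈ 411.81, SE ≈ 7.95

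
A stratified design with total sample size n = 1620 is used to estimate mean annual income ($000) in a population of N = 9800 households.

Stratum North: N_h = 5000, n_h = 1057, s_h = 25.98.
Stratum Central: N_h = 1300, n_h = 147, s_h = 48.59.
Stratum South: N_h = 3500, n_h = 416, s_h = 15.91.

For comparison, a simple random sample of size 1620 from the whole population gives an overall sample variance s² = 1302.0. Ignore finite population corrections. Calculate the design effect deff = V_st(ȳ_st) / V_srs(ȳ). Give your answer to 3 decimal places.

deff ≈ 0.655

V̂(ȳ_st) = Σ W_h² s_h²/n_h, with W_h = N_h/N and N = 9800:
  stratum North: (5000/9800)²·25.98²/1057 = 0.166223
  stratum Central: (1300/9800)²·48.59²/147 = 0.282625
  stratum South: (3500/9800)²·15.91²/416 = 0.0776124
V_st = 0.526461
V_srs = s²/n = 1302.0/1620 = 0.803704
deff = V_st / V_srs = 0.526461/0.803704 = 0.6550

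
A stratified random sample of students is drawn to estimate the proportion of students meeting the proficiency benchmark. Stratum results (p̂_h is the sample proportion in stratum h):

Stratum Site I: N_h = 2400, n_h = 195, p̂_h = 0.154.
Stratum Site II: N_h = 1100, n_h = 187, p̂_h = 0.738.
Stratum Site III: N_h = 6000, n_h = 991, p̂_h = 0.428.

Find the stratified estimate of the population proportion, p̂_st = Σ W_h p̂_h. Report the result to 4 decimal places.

N = 9500; stratum weights W_h = N_h/N.
p̂_st = Σ W_h p̂_h = (2400·0.154 + 1100·0.738 + 6000·0.428)/9500 = 0.39467

p̂_st ≈ 0.3947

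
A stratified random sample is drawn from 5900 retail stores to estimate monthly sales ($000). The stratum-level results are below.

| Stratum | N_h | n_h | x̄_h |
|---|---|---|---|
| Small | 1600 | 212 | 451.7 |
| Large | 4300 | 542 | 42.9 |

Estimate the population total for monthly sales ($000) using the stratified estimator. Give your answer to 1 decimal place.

τ̂_st = Σ N_h x̄_h = 1600·451.7 + 4300·42.9 = 907190.0

τ̂_st ≈ 907190.0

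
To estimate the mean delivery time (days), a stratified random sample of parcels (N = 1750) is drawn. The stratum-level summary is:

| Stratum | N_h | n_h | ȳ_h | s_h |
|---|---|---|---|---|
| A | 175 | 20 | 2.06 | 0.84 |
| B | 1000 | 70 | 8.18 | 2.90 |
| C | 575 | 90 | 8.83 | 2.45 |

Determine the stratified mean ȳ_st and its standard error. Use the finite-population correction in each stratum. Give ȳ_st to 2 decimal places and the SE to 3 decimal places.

ȳ_st = Σ W_h ȳ_h = (175·2.06 + 1000·8.18 + 575·8.83)/1750 = 7.78157
V̂(ȳ_st) = Σ W_h² (1 − n_h/N_h) s_h²/n_h, with W_h = N_h/N and N = 1750:
  stratum A: (175/1750)²·(1 − 20/175)·0.84²/20 = 0.00031248
  stratum B: (1000/1750)²·(1 − 70/1000)·2.90²/70 = 0.0364842
  stratum C: (575/1750)²·(1 − 90/575)·2.45²/90 = 0.00607328
V̂(ȳ_st) = 0.04287
SE(ȳ_st) = √0.04287 = 0.207051

ȳ_st ≈ 7.78, SE ≈ 0.207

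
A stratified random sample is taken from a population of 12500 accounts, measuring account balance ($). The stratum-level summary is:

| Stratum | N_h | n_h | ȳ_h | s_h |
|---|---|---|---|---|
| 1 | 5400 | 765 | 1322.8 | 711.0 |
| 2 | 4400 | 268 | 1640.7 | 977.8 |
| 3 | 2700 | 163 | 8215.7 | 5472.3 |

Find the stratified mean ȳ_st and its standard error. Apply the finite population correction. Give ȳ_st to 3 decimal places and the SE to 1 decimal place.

ȳ_st ≈ 2923.567, SE ≈ 92.6

ȳ_st = Σ W_h ȳ_h = (5400·1322.8 + 4400·1640.7 + 2700·8215.7)/12500 = 2923.56720
V̂(ȳ_st) = Σ W_h² (1 − n_h/N_h) s_h²/n_h, with W_h = N_h/N and N = 12500:
  stratum 1: (5400/12500)²·(1 − 765/5400)·711.0²/765 = 105.853
  stratum 2: (4400/12500)²·(1 − 268/4400)·977.8²/268 = 415.105
  stratum 3: (2700/12500)²·(1 − 163/2700)·5472.3²/163 = 8054.09
V̂(ȳ_st) = 8575.05
SE(ȳ_st) = √8575.05 = 92.6015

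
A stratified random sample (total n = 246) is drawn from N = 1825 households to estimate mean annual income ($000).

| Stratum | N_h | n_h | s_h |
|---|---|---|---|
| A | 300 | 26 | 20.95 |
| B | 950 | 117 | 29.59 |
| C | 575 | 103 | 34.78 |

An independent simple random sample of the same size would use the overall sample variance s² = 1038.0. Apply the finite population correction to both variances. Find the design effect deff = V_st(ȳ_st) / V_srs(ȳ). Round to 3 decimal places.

deff ≈ 0.863

V̂(ȳ_st) = Σ W_h² (1 − n_h/N_h) s_h²/n_h, with W_h = N_h/N and N = 1825:
  stratum A: (300/1825)²·(1 − 26/300)·20.95²/26 = 0.416621
  stratum B: (950/1825)²·(1 − 117/950)·29.59²/117 = 1.77806
  stratum C: (575/1825)²·(1 − 103/575)·34.78²/103 = 0.956987
V_st = 3.15167
V_srs = (1 − 246/1825)·1038.0/246 = 3.65075
deff = V_st / V_srs = 3.15167/3.65075 = 0.8633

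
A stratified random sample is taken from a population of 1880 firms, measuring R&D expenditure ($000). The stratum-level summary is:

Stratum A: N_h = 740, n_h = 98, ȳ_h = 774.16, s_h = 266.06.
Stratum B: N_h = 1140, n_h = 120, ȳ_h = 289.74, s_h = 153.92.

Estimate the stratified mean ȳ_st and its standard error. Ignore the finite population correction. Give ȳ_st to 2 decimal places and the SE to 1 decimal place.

ȳ_st = Σ W_h ȳ_h = (740·774.16 + 1140·289.74)/1880 = 480.41596
V̂(ȳ_st) = Σ W_h² s_h²/n_h, with W_h = N_h/N and N = 1880:
  stratum A: (740/1880)²·266.06²/98 = 111.913
  stratum B: (1140/1880)²·153.92²/120 = 72.5944
V̂(ȳ_st) = 184.507
SE(ȳ_st) = √184.507 = 13.5834

ȳ_st ≈ 480.42, SE ≈ 13.6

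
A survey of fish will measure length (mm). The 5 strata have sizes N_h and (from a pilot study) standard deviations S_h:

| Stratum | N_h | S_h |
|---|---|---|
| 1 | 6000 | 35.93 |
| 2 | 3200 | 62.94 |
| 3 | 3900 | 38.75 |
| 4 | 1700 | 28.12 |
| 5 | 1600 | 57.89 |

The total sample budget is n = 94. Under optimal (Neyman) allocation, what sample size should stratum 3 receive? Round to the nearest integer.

20

Neyman allocation: n_h = n · N_h S_h / Σ N_i S_i, with n = 94.
  stratum 1: N_h·S_h = 6000·35.93 = 215580.00
  stratum 2: N_h·S_h = 3200·62.94 = 201408.00
  stratum 3: N_h·S_h = 3900·38.75 = 151125.00
  stratum 4: N_h·S_h = 1700·28.12 = 47804.00
  stratum 5: N_h·S_h = 1600·57.89 = 92624.00
Σ N_h S_h = 708541.00
n for stratum 3 = 94·151125.00/708541.00 = 20.049 → 20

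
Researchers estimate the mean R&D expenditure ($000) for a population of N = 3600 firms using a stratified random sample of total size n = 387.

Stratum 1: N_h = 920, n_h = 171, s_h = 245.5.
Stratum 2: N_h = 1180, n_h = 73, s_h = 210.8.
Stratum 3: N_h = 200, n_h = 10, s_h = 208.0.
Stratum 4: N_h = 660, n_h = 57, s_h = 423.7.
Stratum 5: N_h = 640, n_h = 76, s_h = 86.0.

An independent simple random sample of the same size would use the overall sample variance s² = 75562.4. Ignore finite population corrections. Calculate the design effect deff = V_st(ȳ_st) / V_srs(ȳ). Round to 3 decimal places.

deff ≈ 1.079

V̂(ȳ_st) = Σ W_h² s_h²/n_h, with W_h = N_h/N and N = 3600:
  stratum 1: (920/3600)²·245.5²/171 = 23.0185
  stratum 2: (1180/3600)²·210.8²/73 = 65.3999
  stratum 3: (200/3600)²·208.0²/10 = 13.3531
  stratum 4: (660/3600)²·423.7²/57 = 105.858
  stratum 5: (640/3600)²·86.0²/76 = 3.07566
V_st = 210.706
V_srs = s²/n = 75562.4/387 = 195.252
deff = V_st / V_srs = 210.706/195.252 = 1.0791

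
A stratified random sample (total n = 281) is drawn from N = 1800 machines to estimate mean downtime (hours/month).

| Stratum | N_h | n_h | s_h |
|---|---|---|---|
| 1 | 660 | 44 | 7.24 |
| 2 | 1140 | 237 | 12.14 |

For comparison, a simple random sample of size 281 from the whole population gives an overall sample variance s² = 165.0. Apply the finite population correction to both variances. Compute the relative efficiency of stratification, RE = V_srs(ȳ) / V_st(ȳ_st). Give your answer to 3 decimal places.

V̂(ȳ_st) = Σ W_h² (1 − n_h/N_h) s_h²/n_h, with W_h = N_h/N and N = 1800:
  stratum 1: (660/1800)²·(1 − 44/660)·7.24²/44 = 0.149487
  stratum 2: (1140/1800)²·(1 − 237/1140)·12.14²/237 = 0.197577
V_st = 0.347064
V_srs = (1 − 281/1800)·165.0/281 = 0.495522
Relative efficiency = V_srs / V_st = 0.495522/0.347064 = 1.4278

RE ≈ 1.428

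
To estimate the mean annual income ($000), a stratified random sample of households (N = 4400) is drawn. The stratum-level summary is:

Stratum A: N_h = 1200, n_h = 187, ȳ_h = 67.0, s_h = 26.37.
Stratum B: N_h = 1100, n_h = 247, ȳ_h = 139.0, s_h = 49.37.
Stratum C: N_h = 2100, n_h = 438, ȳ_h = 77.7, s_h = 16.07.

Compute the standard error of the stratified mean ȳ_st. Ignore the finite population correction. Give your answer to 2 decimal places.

V̂(ȳ_st) = Σ W_h² s_h²/n_h, with W_h = N_h/N and N = 4400:
  stratum A: (1200/4400)²·26.37²/187 = 0.27659
  stratum B: (1100/4400)²·49.37²/247 = 0.61675
  stratum C: (2100/4400)²·16.07²/438 = 0.134305
V̂(ȳ_st) = 1.02764
SE(ȳ_st) = √1.02764 = 1.01373

SE(ȳ_st) ≈ 1.01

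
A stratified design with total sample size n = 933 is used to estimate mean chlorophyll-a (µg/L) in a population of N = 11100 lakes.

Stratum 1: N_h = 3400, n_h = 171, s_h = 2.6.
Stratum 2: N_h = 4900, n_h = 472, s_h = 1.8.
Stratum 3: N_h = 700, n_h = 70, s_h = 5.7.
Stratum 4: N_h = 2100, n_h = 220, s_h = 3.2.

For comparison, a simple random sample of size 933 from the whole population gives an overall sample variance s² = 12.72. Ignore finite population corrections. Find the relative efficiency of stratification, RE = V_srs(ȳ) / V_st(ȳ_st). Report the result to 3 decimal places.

RE ≈ 1.593

V̂(ȳ_st) = Σ W_h² s_h²/n_h, with W_h = N_h/N and N = 11100:
  stratum 1: (3400/11100)²·2.6²/171 = 0.00370905
  stratum 2: (4900/11100)²·1.8²/472 = 0.00133767
  stratum 3: (700/11100)²·5.7²/70 = 0.00184587
  stratum 4: (2100/11100)²·3.2²/220 = 0.00166598
V_st = 0.00855857
V_srs = s²/n = 12.72/933 = 0.0136334
Relative efficiency = V_srs / V_st = 0.0136334/0.00855857 = 1.5930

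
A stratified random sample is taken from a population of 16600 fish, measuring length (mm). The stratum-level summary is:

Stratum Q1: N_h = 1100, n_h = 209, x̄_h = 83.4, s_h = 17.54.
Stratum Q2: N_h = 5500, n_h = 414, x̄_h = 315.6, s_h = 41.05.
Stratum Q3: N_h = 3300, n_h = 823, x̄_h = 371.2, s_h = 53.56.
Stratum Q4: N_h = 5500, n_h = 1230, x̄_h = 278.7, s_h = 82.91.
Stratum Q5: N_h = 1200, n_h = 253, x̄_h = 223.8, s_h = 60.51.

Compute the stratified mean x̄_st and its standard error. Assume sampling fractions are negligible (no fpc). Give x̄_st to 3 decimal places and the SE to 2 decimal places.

x̄_st ≈ 292.404, SE ≈ 1.13

x̄_st = Σ W_h x̄_h = (1100·83.4 + 5500·315.6 + 3300·371.2 + 5500·278.7 + 1200·223.8)/16600 = 292.40422
V̂(x̄_st) = Σ W_h² s_h²/n_h, with W_h = N_h/N and N = 16600:
  stratum Q1: (1100/16600)²·17.54²/209 = 0.00646371
  stratum Q2: (5500/16600)²·41.05²/414 = 0.446823
  stratum Q3: (3300/16600)²·53.56²/823 = 0.13775
  stratum Q4: (5500/16600)²·82.91²/1230 = 0.613505
  stratum Q5: (1200/16600)²·60.51²/253 = 0.0756276
V̂(x̄_st) = 1.28017
SE(x̄_st) = √1.28017 = 1.13145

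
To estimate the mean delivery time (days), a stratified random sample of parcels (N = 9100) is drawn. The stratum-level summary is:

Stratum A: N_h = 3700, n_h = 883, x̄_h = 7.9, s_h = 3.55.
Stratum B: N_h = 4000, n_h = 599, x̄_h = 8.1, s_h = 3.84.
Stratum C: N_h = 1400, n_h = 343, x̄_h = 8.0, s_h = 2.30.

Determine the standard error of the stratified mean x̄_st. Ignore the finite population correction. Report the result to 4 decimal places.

SE(x̄_st) ≈ 0.0865

V̂(x̄_st) = Σ W_h² s_h²/n_h, with W_h = N_h/N and N = 9100:
  stratum A: (3700/9100)²·3.55²/883 = 0.00235948
  stratum B: (4000/9100)²·3.84²/599 = 0.00475634
  stratum C: (1400/9100)²·2.30²/343 = 0.000365035
V̂(x̄_st) = 0.00748086
SE(x̄_st) = √0.00748086 = 0.0864919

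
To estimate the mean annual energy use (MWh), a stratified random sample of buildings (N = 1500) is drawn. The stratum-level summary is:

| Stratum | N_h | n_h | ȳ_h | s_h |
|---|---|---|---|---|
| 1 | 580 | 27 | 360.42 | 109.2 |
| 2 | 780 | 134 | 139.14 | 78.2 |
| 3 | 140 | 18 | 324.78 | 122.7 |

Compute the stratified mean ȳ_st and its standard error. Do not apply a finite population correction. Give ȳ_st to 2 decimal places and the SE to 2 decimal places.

ȳ_st ≈ 242.03, SE ≈ 9.26

ȳ_st = Σ W_h ȳ_h = (580·360.42 + 780·139.14 + 140·324.78)/1500 = 242.02800
V̂(ȳ_st) = Σ W_h² s_h²/n_h, with W_h = N_h/N and N = 1500:
  stratum 1: (580/1500)²·109.2²/27 = 66.0321
  stratum 2: (780/1500)²·78.2²/134 = 12.34
  stratum 3: (140/1500)²·122.7²/18 = 7.28602
V̂(ȳ_st) = 85.6581
SE(ȳ_st) = √85.6581 = 9.25517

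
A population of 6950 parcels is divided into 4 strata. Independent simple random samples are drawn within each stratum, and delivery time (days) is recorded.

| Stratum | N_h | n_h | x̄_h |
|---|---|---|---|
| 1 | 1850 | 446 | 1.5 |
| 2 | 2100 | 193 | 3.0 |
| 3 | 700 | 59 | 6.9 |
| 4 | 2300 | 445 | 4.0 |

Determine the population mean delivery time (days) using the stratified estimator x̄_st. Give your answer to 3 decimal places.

N = Σ N_h = 6950. Stratum weights W_h = N_h/N.
x̄_st = (1850·1.5 + 2100·3.0 + 700·6.9 + 2300·4.0) / 6950 = 3.32446

x̄_st ≈ 3.324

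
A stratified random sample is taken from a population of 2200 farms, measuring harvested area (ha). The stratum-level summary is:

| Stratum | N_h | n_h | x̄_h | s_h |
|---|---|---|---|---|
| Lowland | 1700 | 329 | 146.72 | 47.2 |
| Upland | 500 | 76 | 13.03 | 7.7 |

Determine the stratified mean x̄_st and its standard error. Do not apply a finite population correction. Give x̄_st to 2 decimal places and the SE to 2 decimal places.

x̄_st ≈ 116.34, SE ≈ 2.02

x̄_st = Σ W_h x̄_h = (1700·146.72 + 500·13.03)/2200 = 116.33591
V̂(x̄_st) = Σ W_h² s_h²/n_h, with W_h = N_h/N and N = 2200:
  stratum Lowland: (1700/2200)²·47.2²/329 = 4.04334
  stratum Upland: (500/2200)²·7.7²/76 = 0.0402961
V̂(x̄_st) = 4.08364
SE(x̄_st) = √4.08364 = 2.0208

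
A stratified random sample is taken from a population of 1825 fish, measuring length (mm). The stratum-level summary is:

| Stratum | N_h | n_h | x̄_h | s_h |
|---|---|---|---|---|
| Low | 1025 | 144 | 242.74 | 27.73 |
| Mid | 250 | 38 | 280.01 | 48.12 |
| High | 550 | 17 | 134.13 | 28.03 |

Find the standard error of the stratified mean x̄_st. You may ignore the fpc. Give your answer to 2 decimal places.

SE(x̄_st) ≈ 2.65

V̂(x̄_st) = Σ W_h² s_h²/n_h, with W_h = N_h/N and N = 1825:
  stratum Low: (1025/1825)²·27.73²/144 = 1.68445
  stratum Mid: (250/1825)²·48.12²/38 = 1.14346
  stratum High: (550/1825)²·28.03²/17 = 4.19756
V̂(x̄_st) = 7.02548
SE(x̄_st) = √7.02548 = 2.65056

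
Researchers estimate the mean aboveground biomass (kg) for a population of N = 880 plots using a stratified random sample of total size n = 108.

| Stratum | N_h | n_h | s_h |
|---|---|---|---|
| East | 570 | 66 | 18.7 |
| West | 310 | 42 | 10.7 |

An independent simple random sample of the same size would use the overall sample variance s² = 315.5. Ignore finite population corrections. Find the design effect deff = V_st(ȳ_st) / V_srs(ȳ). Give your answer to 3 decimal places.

V̂(ȳ_st) = Σ W_h² s_h²/n_h, with W_h = N_h/N and N = 880:
  stratum East: (570/880)²·18.7²/66 = 2.22292
  stratum West: (310/880)²·10.7²/42 = 0.33828
V_st = 2.5612
V_srs = s²/n = 315.5/108 = 2.9213
deff = V_st / V_srs = 2.5612/2.9213 = 0.8767

deff ≈ 0.877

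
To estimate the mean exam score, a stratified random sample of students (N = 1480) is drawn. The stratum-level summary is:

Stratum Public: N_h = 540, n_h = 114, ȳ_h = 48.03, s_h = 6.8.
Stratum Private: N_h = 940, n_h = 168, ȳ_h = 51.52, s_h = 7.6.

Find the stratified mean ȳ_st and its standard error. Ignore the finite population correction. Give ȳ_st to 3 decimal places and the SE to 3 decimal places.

ȳ_st ≈ 50.247, SE ≈ 0.439

ȳ_st = Σ W_h ȳ_h = (540·48.03 + 940·51.52)/1480 = 50.24662
V̂(ȳ_st) = Σ W_h² s_h²/n_h, with W_h = N_h/N and N = 1480:
  stratum Public: (540/1480)²·6.8²/114 = 0.0539979
  stratum Private: (940/1480)²·7.6²/168 = 0.138692
V̂(ȳ_st) = 0.19269
SE(ȳ_st) = √0.19269 = 0.438964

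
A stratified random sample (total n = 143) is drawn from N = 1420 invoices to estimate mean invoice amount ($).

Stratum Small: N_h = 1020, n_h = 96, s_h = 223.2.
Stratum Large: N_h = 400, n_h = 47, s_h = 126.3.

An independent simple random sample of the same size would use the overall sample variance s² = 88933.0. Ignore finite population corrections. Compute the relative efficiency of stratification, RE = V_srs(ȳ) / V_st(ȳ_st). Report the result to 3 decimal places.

V̂(ȳ_st) = Σ W_h² s_h²/n_h, with W_h = N_h/N and N = 1420:
  stratum Small: (1020/1420)²·223.2²/96 = 267.757
  stratum Large: (400/1420)²·126.3²/47 = 26.931
V_st = 294.688
V_srs = s²/n = 88933.0/143 = 621.909
Relative efficiency = V_srs / V_st = 621.909/294.688 = 2.1104

RE ≈ 2.110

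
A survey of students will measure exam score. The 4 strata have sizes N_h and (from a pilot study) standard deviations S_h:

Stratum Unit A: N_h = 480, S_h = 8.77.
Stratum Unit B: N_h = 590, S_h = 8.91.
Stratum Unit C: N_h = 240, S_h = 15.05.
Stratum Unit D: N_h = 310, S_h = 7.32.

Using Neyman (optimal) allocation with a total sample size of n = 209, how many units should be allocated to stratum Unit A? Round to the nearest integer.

Neyman allocation: n_h = n · N_h S_h / Σ N_i S_i, with n = 209.
  stratum Unit A: N_h·S_h = 480·8.77 = 4209.60
  stratum Unit B: N_h·S_h = 590·8.91 = 5256.90
  stratum Unit C: N_h·S_h = 240·15.05 = 3612.00
  stratum Unit D: N_h·S_h = 310·7.32 = 2269.20
Σ N_h S_h = 15347.70
n for stratum Unit A = 209·4209.60/15347.70 = 57.325 → 57

57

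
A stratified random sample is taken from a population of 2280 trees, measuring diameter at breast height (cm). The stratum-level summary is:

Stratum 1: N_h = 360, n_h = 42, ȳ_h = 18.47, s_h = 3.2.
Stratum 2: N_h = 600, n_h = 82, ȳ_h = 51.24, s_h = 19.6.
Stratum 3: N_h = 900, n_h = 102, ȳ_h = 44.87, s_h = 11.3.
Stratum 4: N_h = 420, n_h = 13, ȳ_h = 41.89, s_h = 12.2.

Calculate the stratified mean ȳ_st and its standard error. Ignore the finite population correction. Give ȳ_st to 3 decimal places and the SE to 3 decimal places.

ȳ_st = Σ W_h ȳ_h = (360·18.47 + 600·51.24 + 900·44.87 + 420·41.89)/2280 = 41.82895
V̂(ȳ_st) = Σ W_h² s_h²/n_h, with W_h = N_h/N and N = 2280:
  stratum 1: (360/2280)²·3.2²/42 = 0.00607835
  stratum 2: (600/2280)²·19.6²/82 = 0.324438
  stratum 3: (900/2280)²·11.3²/102 = 0.195062
  stratum 4: (420/2280)²·12.2²/13 = 0.388513
V̂(ȳ_st) = 0.91409
SE(ȳ_st) = √0.91409 = 0.956081

ȳ_st ≈ 41.829, SE ≈ 0.956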